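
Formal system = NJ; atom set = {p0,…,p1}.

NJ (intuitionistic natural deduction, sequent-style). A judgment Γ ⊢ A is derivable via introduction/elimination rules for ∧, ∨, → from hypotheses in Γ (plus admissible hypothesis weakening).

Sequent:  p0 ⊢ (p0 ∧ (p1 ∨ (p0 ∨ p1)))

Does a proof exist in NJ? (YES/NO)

Proof tree:
[∧I] p0 ⊢ (p0 ∧ (p1 ∨ (p0 ∨ p1)))
  [Ax] p0 ⊢ p0
  [∨I₂] p0 ⊢ (p1 ∨ (p0 ∨ p1))
    [∨I₁] p0 ⊢ (p0 ∨ p1)
      [Ax] p0 ⊢ p0

Result: YES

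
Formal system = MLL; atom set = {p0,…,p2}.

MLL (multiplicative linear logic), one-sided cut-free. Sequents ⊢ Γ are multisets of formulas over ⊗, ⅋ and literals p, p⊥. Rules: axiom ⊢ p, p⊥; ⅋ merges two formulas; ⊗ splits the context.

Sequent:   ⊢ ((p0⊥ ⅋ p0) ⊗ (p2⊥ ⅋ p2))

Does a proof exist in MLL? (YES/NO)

Proof tree:
[⊗]  ⊢ ((p0⊥ ⅋ p0) ⊗ (p2⊥ ⅋ p2))
  [⅋]  ⊢ (p0⊥ ⅋ p0)
    [Ax]  ⊢ p0, p0⊥
  [⅋]  ⊢ (p2⊥ ⅋ p2)
    [Ax]  ⊢ p2, p2⊥

Result: YES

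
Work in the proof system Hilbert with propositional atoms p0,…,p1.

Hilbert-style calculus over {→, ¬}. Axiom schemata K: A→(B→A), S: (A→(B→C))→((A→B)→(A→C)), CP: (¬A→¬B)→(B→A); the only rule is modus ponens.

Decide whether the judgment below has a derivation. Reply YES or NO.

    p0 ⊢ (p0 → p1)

Search for a countermodel by truth-table:
  v=00: Γ:[p0=F] Δ:[(p0 → p1)=T] refutes=False
  v=01: Γ:[p0=F] Δ:[(p0 → p1)=T] refutes=False
  v=10: Γ:[p0=T] Δ:[(p0 → p1)=F] refutes=True  ← countermodel

Result: NO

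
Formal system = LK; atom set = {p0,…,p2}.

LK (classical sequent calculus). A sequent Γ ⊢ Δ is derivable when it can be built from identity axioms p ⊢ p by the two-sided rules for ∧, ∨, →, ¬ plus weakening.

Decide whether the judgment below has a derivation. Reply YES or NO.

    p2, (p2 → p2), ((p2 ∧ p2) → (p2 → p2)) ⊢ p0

Search for a countermodel by truth-table:
  v=000: Γ:[p2=F, (p2 → p2)=T, ((p2 ∧ p2) → (p2 → p2))=T] Δ:[p0=F] refutes=False
  v=001: Γ:[p2=T, (p2 → p2)=T, ((p2 ∧ p2) → (p2 → p2))=T] Δ:[p0=F] refutes=True  ← countermodel

Result: NO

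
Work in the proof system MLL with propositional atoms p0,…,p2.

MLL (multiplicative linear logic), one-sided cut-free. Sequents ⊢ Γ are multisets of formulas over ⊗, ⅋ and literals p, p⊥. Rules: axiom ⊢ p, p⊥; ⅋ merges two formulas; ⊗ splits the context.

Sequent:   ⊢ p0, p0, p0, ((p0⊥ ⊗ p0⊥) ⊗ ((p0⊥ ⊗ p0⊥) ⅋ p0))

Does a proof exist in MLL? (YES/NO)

Derivation trace:
[⊗]  ⊢ p0, p0, p0, ((p0⊥ ⊗ p0⊥) ⊗ ((p0⊥ ⊗ p0⊥) ⅋ p0))
  [⊗]  ⊢ p0, p0, (p0⊥ ⊗ p0⊥)
    [Ax]  ⊢ p0, p0⊥
    [Ax]  ⊢ p0, p0⊥
  [⅋]  ⊢ p0, ((p0⊥ ⊗ p0⊥) ⅋ p0)
    [⊗]  ⊢ p0, p0, (p0⊥ ⊗ p0⊥)
      [Ax]  ⊢ p0, p0⊥
      [Ax]  ⊢ p0, p0⊥

Result: YES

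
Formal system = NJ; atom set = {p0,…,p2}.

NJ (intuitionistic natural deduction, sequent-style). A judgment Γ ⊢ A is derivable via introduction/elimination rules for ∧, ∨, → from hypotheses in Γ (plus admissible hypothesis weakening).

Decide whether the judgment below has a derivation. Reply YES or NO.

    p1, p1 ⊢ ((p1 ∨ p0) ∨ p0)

Derivation trace:
[∨I₁] p1, p1 ⊢ ((p1 ∨ p0) ∨ p0)
  [∨I₁] p1, p1 ⊢ (p1 ∨ p0)
    [Wk] p1, p1 ⊢ p1
      [Ax] p1 ⊢ p1

Result: YES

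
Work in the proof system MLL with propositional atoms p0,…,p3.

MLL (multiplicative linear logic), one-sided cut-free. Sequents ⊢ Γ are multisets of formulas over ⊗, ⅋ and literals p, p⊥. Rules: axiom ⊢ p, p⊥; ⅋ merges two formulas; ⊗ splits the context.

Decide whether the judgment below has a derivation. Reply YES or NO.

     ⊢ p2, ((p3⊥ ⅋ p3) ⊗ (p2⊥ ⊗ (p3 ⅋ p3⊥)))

Proof tree:
[⊗]  ⊢ p2, ((p3⊥ ⅋ p3) ⊗ (p2⊥ ⊗ (p3 ⅋ p3⊥)))
  [⅋]  ⊢ (p3⊥ ⅋ p3)
    [Ax]  ⊢ p3, p3⊥
  [⊗]  ⊢ p2, (p2⊥ ⊗ (p3 ⅋ p3⊥))
    [Ax]  ⊢ p2, p2⊥
    [⅋]  ⊢ (p3 ⅋ p3⊥)
      [Ax]  ⊢ p3, p3⊥

Result: YES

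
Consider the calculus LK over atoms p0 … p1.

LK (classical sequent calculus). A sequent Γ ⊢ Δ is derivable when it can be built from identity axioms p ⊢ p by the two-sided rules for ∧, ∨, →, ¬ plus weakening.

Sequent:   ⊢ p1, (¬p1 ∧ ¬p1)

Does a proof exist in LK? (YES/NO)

Proof tree:
[∧R]  ⊢ p1, (¬p1 ∧ ¬p1)
  [¬R]  ⊢ p1, ¬p1
    [Ax] p1 ⊢ p1
  [¬R]  ⊢ p1, ¬p1
    [Ax] p1 ⊢ p1

Result: YES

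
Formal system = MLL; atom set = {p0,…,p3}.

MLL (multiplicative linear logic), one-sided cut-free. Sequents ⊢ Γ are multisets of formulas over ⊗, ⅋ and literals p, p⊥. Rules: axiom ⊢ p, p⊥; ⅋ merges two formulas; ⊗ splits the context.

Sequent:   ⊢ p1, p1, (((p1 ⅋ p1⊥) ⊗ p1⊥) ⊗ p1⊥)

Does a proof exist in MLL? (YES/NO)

Proof tree:
[⊗]  ⊢ p1, p1, (((p1 ⅋ p1⊥) ⊗ p1⊥) ⊗ p1⊥)
  [⊗]  ⊢ p1, ((p1 ⅋ p1⊥) ⊗ p1⊥)
    [⅋]  ⊢ (p1 ⅋ p1⊥)
      [Ax]  ⊢ p1, p1⊥
    [Ax]  ⊢ p1, p1⊥
  [Ax]  ⊢ p1, p1⊥

Result: YES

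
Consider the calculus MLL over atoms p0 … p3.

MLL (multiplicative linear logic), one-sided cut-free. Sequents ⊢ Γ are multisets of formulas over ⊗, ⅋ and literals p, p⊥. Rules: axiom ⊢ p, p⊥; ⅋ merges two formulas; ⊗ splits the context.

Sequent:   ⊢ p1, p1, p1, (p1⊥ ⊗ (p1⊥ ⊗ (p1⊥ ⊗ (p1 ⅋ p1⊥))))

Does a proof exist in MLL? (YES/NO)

Derivation (root first):
[⊗]  ⊢ p1, p1, p1, (p1⊥ ⊗ (p1⊥ ⊗ (p1⊥ ⊗ (p1 ⅋ p1⊥))))
  [Ax]  ⊢ p1, p1⊥
  [⊗]  ⊢ p1, p1, (p1⊥ ⊗ (p1⊥ ⊗ (p1 ⅋ p1⊥)))
    [Ax]  ⊢ p1, p1⊥
    [⊗]  ⊢ p1, (p1⊥ ⊗ (p1 ⅋ p1⊥))
      [Ax]  ⊢ p1, p1⊥
      [⅋]  ⊢ (p1 ⅋ p1⊥)
        [Ax]  ⊢ p1, p1⊥

Result: YES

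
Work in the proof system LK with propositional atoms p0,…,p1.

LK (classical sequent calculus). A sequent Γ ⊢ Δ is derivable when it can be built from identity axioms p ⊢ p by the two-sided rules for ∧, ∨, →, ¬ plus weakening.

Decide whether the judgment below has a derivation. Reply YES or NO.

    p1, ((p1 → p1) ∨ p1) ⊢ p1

Proof tree:
[∨L] p1, ((p1 → p1) ∨ p1) ⊢ p1
  [→L] p1, (p1 → p1) ⊢ p1
    [Ax] p1 ⊢ p1
    [Ax] p1 ⊢ p1
  [Ax] p1 ⊢ p1

Result: YES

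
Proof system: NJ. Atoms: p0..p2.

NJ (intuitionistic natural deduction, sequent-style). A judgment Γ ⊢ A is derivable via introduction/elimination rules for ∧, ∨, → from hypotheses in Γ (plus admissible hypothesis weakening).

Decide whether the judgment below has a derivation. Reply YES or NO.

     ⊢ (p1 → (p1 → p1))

Proof tree:
[→I]  ⊢ (p1 → (p1 → p1))
  [→I] p1 ⊢ (p1 → p1)
    [Wk] p1, p1 ⊢ p1
      [Ax] p1 ⊢ p1

Result: YES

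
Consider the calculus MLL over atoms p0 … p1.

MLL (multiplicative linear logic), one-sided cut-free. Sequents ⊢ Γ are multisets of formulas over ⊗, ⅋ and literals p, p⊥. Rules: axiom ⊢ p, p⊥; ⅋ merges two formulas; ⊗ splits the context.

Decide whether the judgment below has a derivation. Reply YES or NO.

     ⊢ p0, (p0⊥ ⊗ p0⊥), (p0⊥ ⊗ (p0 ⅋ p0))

Derivation (root first):
[⊗]  ⊢ p0, (p0⊥ ⊗ p0⊥), (p0⊥ ⊗ (p0 ⅋ p0))
  [Ax]  ⊢ p0, p0⊥
  [⅋]  ⊢ (p0⊥ ⊗ p0⊥), (p0 ⅋ p0)
    [⊗]  ⊢ p0, p0, (p0⊥ ⊗ p0⊥)
      [Ax]  ⊢ p0, p0⊥
      [Ax]  ⊢ p0, p0⊥

Result: YES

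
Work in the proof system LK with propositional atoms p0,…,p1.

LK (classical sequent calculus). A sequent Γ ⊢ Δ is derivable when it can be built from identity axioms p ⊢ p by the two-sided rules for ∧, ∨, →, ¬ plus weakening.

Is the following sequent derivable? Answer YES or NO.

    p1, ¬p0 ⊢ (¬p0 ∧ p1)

Derivation trace:
[¬L] p1, ¬p0 ⊢ (¬p0 ∧ p1)
  [∧R] p1 ⊢ p0, (¬p0 ∧ p1)
    [¬R]  ⊢ p0, ¬p0
      [Ax] p0 ⊢ p0
    [Ax] p1 ⊢ p1

Result: YES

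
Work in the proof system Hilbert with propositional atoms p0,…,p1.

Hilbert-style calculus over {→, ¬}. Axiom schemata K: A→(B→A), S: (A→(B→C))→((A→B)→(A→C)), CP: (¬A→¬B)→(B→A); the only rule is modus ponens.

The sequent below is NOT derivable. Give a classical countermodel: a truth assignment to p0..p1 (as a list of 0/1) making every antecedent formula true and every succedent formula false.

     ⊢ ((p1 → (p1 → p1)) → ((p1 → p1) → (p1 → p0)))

Enumerate valuations to refute Γ ⊢ Δ:
  v=00: Γ:[] Δ:[((p1 → (p1 → p1)) → ((p1 → p1) → (p1 → p0)))=T] refutes=False
  v=01: Γ:[] Δ:[((p1 → (p1 → p1)) → ((p1 → p1) → (p1 → p0)))=F] refutes=True  ← countermodel

Result: [0, 1]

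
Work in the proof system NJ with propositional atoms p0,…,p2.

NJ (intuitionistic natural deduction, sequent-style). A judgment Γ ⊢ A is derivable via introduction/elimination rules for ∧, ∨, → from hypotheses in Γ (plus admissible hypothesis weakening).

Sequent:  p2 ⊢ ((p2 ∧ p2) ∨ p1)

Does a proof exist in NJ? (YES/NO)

Derivation trace:
[∨I₁] p2 ⊢ ((p2 ∧ p2) ∨ p1)
  [∧I] p2 ⊢ (p2 ∧ p2)
    [Ax] p2 ⊢ p2
    [Ax] p2 ⊢ p2

Result: YES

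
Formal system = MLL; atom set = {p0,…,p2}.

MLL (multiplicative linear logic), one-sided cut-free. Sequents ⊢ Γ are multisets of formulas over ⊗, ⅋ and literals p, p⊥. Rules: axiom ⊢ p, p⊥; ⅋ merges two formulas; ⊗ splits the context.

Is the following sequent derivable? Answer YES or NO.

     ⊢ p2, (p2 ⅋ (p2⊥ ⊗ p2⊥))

Derivation (root first):
[⅋]  ⊢ p2, (p2 ⅋ (p2⊥ ⊗ p2⊥))
  [⊗]  ⊢ p2, p2, (p2⊥ ⊗ p2⊥)
    [Ax]  ⊢ p2, p2⊥
    [Ax]  ⊢ p2, p2⊥

Result: YES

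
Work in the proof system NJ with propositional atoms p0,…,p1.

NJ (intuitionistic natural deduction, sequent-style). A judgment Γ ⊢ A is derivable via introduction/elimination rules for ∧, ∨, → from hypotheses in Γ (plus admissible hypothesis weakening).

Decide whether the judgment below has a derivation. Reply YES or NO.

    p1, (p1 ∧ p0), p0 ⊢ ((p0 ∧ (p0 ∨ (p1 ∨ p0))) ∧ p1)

Proof tree:
[∧I] p1, (p1 ∧ p0), p0 ⊢ ((p0 ∧ (p0 ∨ (p1 ∨ p0))) ∧ p1)
  [∧I] p1, p0 ⊢ (p0 ∧ (p0 ∨ (p1 ∨ p0)))
    [Ax] p0 ⊢ p0
    [∨I₂] p1 ⊢ (p0 ∨ (p1 ∨ p0))
      [∨I₁] p1 ⊢ (p1 ∨ p0)
        [Ax] p1 ⊢ p1
  [Wk] p1, (p1 ∧ p0) ⊢ p1
    [Ax] p1 ⊢ p1

Result: YES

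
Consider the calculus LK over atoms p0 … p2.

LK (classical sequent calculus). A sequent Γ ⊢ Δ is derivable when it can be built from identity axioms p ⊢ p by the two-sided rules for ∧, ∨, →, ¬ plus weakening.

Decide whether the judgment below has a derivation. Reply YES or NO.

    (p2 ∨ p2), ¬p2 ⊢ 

Proof tree:
[¬L] (p2 ∨ p2), ¬p2 ⊢ 
  [∨L] (p2 ∨ p2) ⊢ p2
    [Ax] p2 ⊢ p2
    [Ax] p2 ⊢ p2

Result: YES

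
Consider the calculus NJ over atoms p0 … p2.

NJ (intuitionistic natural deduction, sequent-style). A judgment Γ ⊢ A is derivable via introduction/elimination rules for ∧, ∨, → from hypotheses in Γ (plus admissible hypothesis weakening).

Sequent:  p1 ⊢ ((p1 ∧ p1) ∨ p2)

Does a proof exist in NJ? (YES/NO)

Proof tree:
[∨I₁] p1 ⊢ ((p1 ∧ p1) ∨ p2)
  [∧I] p1 ⊢ (p1 ∧ p1)
    [Ax] p1 ⊢ p1
    [Ax] p1 ⊢ p1

Result: YES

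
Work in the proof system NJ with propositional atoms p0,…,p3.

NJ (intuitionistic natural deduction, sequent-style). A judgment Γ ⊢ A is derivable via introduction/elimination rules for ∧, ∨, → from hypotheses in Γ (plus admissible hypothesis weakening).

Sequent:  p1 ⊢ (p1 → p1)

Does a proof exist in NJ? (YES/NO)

Derivation trace:
[→I] p1 ⊢ (p1 → p1)
  [Wk] p1, p1 ⊢ p1
    [Ax] p1 ⊢ p1

Result: YES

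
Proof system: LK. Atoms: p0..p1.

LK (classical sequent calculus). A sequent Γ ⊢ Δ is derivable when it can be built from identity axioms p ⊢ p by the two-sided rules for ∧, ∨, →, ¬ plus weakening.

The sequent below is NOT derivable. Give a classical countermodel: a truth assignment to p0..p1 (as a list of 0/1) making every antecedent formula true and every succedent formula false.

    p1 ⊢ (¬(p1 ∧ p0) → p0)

Truth-table refutation:
  v=00: Γ:[p1=F] Δ:[(¬(p1 ∧ p0) → p0)=F] refutes=False
  v=01: Γ:[p1=T] Δ:[(¬(p1 ∧ p0) → p0)=F] refutes=True  ← countermodel

Result: [0, 1]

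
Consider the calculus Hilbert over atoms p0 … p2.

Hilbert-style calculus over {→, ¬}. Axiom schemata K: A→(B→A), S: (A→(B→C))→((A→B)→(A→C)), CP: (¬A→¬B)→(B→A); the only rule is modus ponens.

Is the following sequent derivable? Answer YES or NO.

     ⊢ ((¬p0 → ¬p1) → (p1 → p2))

Search for a countermodel by truth-table:
  v=000: Γ:[] Δ:[((¬p0 → ¬p1) → (p1 → p2))=T] refutes=False
  v=001: Γ:[] Δ:[((¬p0 → ¬p1) → (p1 → p2))=T] refutes=False
  v=010: Γ:[] Δ:[((¬p0 → ¬p1) → (p1 → p2))=T] refutes=False
  v=011: Γ:[] Δ:[((¬p0 → ¬p1) → (p1 → p2))=T] refutes=False
  v=100: Γ:[] Δ:[((¬p0 → ¬p1) → (p1 → p2))=T] refutes=False
  v=101: Γ:[] Δ:[((¬p0 → ¬p1) → (p1 → p2))=T] refutes=False
  v=110: Γ:[] Δ:[((¬p0 → ¬p1) → (p1 → p2))=F] refutes=True  ← countermodel

Result: NO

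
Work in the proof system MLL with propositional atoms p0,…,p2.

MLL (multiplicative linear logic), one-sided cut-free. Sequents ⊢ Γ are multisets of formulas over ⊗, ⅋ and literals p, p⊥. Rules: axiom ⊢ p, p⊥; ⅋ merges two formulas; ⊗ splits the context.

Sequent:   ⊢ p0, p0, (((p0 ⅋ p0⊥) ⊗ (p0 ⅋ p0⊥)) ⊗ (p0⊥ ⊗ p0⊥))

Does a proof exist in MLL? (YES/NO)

Derivation trace:
[⊗]  ⊢ p0, p0, (((p0 ⅋ p0⊥) ⊗ (p0 ⅋ p0⊥)) ⊗ (p0⊥ ⊗ p0⊥))
  [⊗]  ⊢ ((p0 ⅋ p0⊥) ⊗ (p0 ⅋ p0⊥))
    [⅋]  ⊢ (p0 ⅋ p0⊥)
      [Ax]  ⊢ p0, p0⊥
    [⅋]  ⊢ (p0 ⅋ p0⊥)
      [Ax]  ⊢ p0, p0⊥
  [⊗]  ⊢ p0, p0, (p0⊥ ⊗ p0⊥)
    [Ax]  ⊢ p0, p0⊥
    [Ax]  ⊢ p0, p0⊥

Result: YES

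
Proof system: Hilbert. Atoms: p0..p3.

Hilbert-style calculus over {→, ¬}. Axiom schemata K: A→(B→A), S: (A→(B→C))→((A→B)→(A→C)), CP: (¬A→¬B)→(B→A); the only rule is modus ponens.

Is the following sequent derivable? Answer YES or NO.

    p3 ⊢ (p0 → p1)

Truth-table refutation:
  v=0000: Γ:[p3=F] Δ:[(p0 → p1)=T] refutes=False
  v=0001: Γ:[p3=T] Δ:[(p0 → p1)=T] refutes=False
  v=0010: Γ:[p3=F] Δ:[(p0 → p1)=T] refutes=False
  v=0011: Γ:[p3=T] Δ:[(p0 → p1)=T] refutes=False
  v=0100: Γ:[p3=F] Δ:[(p0 → p1)=T] refutes=False
  v=0101: Γ:[p3=T] Δ:[(p0 → p1)=T] refutes=False
  v=0110: Γ:[p3=F] Δ:[(p0 → p1)=T] refutes=False
  v=0111: Γ:[p3=T] Δ:[(p0 → p1)=T] refutes=False
  v=1000: Γ:[p3=F] Δ:[(p0 → p1)=F] refutes=False
  v=1001: Γ:[p3=T] Δ:[(p0 → p1)=F] refutes=True  ← countermodel

Result: NO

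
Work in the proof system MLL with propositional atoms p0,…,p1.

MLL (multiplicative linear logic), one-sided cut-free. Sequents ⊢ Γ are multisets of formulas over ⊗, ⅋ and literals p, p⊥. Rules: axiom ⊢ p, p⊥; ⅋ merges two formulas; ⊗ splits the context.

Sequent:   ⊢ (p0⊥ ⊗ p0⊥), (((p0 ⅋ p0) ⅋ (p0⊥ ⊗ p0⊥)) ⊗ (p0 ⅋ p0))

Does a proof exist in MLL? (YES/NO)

Derivation trace:
[⊗]  ⊢ (p0⊥ ⊗ p0⊥), (((p0 ⅋ p0) ⅋ (p0⊥ ⊗ p0⊥)) ⊗ (p0 ⅋ p0))
  [⅋]  ⊢ ((p0 ⅋ p0) ⅋ (p0⊥ ⊗ p0⊥))
    [⅋]  ⊢ (p0⊥ ⊗ p0⊥), (p0 ⅋ p0)
      [⊗]  ⊢ p0, p0, (p0⊥ ⊗ p0⊥)
        [Ax]  ⊢ p0, p0⊥
        [Ax]  ⊢ p0, p0⊥
  [⅋]  ⊢ (p0⊥ ⊗ p0⊥), (p0 ⅋ p0)
    [⊗]  ⊢ p0, p0, (p0⊥ ⊗ p0⊥)
      [Ax]  ⊢ p0, p0⊥
      [Ax]  ⊢ p0, p0⊥

Result: YES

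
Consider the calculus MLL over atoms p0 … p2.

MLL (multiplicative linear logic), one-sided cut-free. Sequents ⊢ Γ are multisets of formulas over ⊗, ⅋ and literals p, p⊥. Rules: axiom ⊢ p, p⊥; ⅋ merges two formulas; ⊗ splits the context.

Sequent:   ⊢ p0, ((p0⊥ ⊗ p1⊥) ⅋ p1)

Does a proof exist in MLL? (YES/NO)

Derivation trace:
[⅋]  ⊢ p0, ((p0⊥ ⊗ p1⊥) ⅋ p1)
  [⊗]  ⊢ p0, p1, (p0⊥ ⊗ p1⊥)
    [Ax]  ⊢ p0, p0⊥
    [Ax]  ⊢ p1, p1⊥

Result: YES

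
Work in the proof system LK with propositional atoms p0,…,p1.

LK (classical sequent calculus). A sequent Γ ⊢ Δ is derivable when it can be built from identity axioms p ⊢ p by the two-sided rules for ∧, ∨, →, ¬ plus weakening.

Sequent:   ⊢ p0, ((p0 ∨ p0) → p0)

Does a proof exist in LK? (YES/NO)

Derivation trace:
[→R]  ⊢ p0, ((p0 ∨ p0) → p0)
  [WR] (p0 ∨ p0) ⊢ p0, p0
    [∨L] (p0 ∨ p0) ⊢ p0
      [Ax] p0 ⊢ p0
      [Ax] p0 ⊢ p0

Result: YES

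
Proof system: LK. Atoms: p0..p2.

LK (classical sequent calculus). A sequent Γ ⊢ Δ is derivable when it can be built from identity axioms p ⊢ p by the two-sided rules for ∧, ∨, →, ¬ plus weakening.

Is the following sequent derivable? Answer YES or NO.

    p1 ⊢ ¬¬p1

Derivation (root first):
[¬R] p1 ⊢ ¬¬p1
  [¬L] p1, ¬p1 ⊢ 
    [Ax] p1 ⊢ p1

Result: YES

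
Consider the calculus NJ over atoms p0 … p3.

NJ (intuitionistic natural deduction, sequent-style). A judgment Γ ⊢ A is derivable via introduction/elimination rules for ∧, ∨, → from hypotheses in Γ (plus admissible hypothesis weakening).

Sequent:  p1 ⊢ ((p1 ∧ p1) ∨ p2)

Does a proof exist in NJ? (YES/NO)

Derivation (root first):
[∨I₁] p1 ⊢ ((p1 ∧ p1) ∨ p2)
  [∧I] p1 ⊢ (p1 ∧ p1)
    [Ax] p1 ⊢ p1
    [Ax] p1 ⊢ p1

Result: YES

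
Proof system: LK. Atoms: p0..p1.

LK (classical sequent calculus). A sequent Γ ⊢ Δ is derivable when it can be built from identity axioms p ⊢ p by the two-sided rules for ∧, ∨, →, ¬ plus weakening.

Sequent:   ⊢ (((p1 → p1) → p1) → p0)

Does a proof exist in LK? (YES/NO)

Search for a countermodel by truth-table:
  v=00: Γ:[] Δ:[(((p1 → p1) → p1) → p0)=T] refutes=False
  v=01: Γ:[] Δ:[(((p1 → p1) → p1) → p0)=F] refutes=True  ← countermodel

Result: NO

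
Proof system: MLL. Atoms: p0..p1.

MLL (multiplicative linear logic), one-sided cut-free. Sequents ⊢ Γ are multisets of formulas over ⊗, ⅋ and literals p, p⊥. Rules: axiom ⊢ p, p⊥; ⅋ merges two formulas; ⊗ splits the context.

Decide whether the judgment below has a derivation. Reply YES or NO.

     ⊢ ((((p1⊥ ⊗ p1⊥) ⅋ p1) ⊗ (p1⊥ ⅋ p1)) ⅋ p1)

Derivation trace:
[⅋]  ⊢ ((((p1⊥ ⊗ p1⊥) ⅋ p1) ⊗ (p1⊥ ⅋ p1)) ⅋ p1)
  [⊗]  ⊢ p1, (((p1⊥ ⊗ p1⊥) ⅋ p1) ⊗ (p1⊥ ⅋ p1))
    [⅋]  ⊢ p1, ((p1⊥ ⊗ p1⊥) ⅋ p1)
      [⊗]  ⊢ p1, p1, (p1⊥ ⊗ p1⊥)
        [Ax]  ⊢ p1, p1⊥
        [Ax]  ⊢ p1, p1⊥
    [⅋]  ⊢ (p1⊥ ⅋ p1)
      [Ax]  ⊢ p1, p1⊥

Result: YES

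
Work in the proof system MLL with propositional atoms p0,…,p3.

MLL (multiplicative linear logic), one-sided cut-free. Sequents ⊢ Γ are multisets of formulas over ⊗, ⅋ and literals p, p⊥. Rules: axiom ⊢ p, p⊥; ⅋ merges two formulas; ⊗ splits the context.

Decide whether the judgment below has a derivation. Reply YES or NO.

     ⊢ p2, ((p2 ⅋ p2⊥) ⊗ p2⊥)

Derivation (root first):
[⊗]  ⊢ p2, ((p2 ⅋ p2⊥) ⊗ p2⊥)
  [⅋]  ⊢ (p2 ⅋ p2⊥)
    [Ax]  ⊢ p2, p2⊥
  [Ax]  ⊢ p2, p2⊥

Result: YES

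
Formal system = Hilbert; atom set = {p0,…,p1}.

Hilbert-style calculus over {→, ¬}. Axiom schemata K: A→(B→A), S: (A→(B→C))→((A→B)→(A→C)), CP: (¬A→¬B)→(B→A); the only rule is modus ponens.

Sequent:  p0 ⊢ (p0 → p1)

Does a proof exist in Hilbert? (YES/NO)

Truth-table refutation:
  v=00: Γ:[p0=F] Δ:[(p0 → p1)=T] refutes=False
  v=01: Γ:[p0=F] Δ:[(p0 → p1)=T] refutes=False
  v=10: Γ:[p0=T] Δ:[(p0 → p1)=F] refutes=True  ← countermodel

Result: NO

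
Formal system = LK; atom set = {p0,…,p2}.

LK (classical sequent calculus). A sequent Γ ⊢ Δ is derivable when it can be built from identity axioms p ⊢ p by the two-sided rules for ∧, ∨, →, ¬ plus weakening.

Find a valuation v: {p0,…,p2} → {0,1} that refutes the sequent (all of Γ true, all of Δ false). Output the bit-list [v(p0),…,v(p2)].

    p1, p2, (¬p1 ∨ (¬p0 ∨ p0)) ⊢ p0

Search for a countermodel by truth-table:
  v=000: Γ:[p1=F, p2=F, (¬p1 ∨ (¬p0 ∨ p0))=T] Δ:[p0=F] refutes=False
  v=001: Γ:[p1=F, p2=T, (¬p1 ∨ (¬p0 ∨ p0))=T] Δ:[p0=F] refutes=False
  v=010: Γ:[p1=T, p2=F, (¬p1 ∨ (¬p0 ∨ p0))=T] Δ:[p0=F] refutes=False
  v=011: Γ:[p1=T, p2=T, (¬p1 ∨ (¬p0 ∨ p0))=T] Δ:[p0=F] refutes=True  ← countermodel

Result: [0, 1, 1]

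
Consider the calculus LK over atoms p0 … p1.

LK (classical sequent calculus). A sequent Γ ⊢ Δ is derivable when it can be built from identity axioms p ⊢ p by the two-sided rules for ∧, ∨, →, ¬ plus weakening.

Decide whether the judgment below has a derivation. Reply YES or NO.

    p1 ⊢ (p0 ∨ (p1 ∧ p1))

Derivation (root first):
[∨R] p1 ⊢ (p0 ∨ (p1 ∧ p1))
  [WR] p1 ⊢ (p1 ∧ p1), p0
    [∧R] p1 ⊢ (p1 ∧ p1)
      [Ax] p1 ⊢ p1
      [Ax] p1 ⊢ p1

Result: YES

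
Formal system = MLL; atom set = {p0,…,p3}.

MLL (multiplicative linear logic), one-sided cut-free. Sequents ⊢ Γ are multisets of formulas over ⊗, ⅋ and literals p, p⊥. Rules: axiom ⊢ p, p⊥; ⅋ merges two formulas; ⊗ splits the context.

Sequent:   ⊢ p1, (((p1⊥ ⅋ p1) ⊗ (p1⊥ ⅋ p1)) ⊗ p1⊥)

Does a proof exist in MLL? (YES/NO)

Derivation (root first):
[⊗]  ⊢ p1, (((p1⊥ ⅋ p1) ⊗ (p1⊥ ⅋ p1)) ⊗ p1⊥)
  [⊗]  ⊢ ((p1⊥ ⅋ p1) ⊗ (p1⊥ ⅋ p1))
    [⅋]  ⊢ (p1⊥ ⅋ p1)
      [Ax]  ⊢ p1, p1⊥
    [⅋]  ⊢ (p1⊥ ⅋ p1)
      [Ax]  ⊢ p1, p1⊥
  [Ax]  ⊢ p1, p1⊥

Result: YES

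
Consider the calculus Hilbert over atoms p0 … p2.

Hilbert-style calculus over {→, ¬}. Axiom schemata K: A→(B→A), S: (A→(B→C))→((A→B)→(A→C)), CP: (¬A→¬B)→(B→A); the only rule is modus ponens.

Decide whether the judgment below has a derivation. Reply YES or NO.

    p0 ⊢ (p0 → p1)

Enumerate valuations to refute Γ ⊢ Δ:
  v=000: Γ:[p0=F] Δ:[(p0 → p1)=T] refutes=False
  v=001: Γ:[p0=F] Δ:[(p0 → p1)=T] refutes=False
  v=010: Γ:[p0=F] Δ:[(p0 → p1)=T] refutes=False
  v=011: Γ:[p0=F] Δ:[(p0 → p1)=T] refutes=False
  v=100: Γ:[p0=T] Δ:[(p0 → p1)=F] refutes=True  ← countermodel

Result: NO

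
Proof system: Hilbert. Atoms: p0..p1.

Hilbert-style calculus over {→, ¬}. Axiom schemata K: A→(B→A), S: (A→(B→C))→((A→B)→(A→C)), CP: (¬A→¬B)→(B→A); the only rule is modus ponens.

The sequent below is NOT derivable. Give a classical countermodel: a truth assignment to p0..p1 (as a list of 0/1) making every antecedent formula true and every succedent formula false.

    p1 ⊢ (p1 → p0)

Truth-table refutation:
  v=00: Γ:[p1=F] Δ:[(p1 → p0)=T] refutes=False
  v=01: Γ:[p1=T] Δ:[(p1 → p0)=F] refutes=True  ← countermodel

Result: [0, 1]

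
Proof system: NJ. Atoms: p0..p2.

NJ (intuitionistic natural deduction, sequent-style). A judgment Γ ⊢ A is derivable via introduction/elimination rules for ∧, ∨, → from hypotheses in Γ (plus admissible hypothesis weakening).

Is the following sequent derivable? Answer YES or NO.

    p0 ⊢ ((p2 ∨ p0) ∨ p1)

Derivation trace:
[∨I₁] p0 ⊢ ((p2 ∨ p0) ∨ p1)
  [∨I₂] p0 ⊢ (p2 ∨ p0)
    [Ax] p0 ⊢ p0

Result: YES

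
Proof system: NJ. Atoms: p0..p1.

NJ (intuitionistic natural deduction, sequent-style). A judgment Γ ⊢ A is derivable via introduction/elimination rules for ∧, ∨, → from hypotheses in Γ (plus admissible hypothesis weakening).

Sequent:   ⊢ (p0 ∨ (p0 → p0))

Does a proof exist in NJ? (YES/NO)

Proof tree:
[∨I₂]  ⊢ (p0 ∨ (p0 → p0))
  [→I]  ⊢ (p0 → p0)
    [Ax] p0 ⊢ p0

Result: YES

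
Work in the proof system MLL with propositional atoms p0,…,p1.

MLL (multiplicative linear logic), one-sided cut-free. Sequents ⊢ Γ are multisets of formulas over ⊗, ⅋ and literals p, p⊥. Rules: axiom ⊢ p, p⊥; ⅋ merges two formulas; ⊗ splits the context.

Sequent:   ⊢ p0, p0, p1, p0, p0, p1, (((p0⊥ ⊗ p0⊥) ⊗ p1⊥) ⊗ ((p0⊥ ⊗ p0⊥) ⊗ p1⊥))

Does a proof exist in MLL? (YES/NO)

Derivation (root first):
[⊗]  ⊢ p0, p0, p1, p0, p0, p1, (((p0⊥ ⊗ p0⊥) ⊗ p1⊥) ⊗ ((p0⊥ ⊗ p0⊥) ⊗ p1⊥))
  [⊗]  ⊢ p0, p0, p1, ((p0⊥ ⊗ p0⊥) ⊗ p1⊥)
    [⊗]  ⊢ p0, p0, (p0⊥ ⊗ p0⊥)
      [Ax]  ⊢ p0, p0⊥
      [Ax]  ⊢ p0, p0⊥
    [Ax]  ⊢ p1, p1⊥
  [⊗]  ⊢ p0, p0, p1, ((p0⊥ ⊗ p0⊥) ⊗ p1⊥)
    [⊗]  ⊢ p0, p0, (p0⊥ ⊗ p0⊥)
      [Ax]  ⊢ p0, p0⊥
      [Ax]  ⊢ p0, p0⊥
    [Ax]  ⊢ p1, p1⊥

Result: YES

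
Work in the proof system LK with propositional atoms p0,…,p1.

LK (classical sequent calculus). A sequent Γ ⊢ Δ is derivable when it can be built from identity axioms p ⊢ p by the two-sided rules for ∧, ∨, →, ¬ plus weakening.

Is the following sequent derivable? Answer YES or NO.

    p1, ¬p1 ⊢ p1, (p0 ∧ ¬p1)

Derivation (root first):
[∧R] p1, ¬p1 ⊢ p1, (p0 ∧ ¬p1)
  [WR] p1, ¬p1 ⊢ p0
    [¬L] p1, ¬p1 ⊢ 
      [Ax] p1 ⊢ p1
  [¬R]  ⊢ p1, ¬p1
    [Ax] p1 ⊢ p1

Result: YES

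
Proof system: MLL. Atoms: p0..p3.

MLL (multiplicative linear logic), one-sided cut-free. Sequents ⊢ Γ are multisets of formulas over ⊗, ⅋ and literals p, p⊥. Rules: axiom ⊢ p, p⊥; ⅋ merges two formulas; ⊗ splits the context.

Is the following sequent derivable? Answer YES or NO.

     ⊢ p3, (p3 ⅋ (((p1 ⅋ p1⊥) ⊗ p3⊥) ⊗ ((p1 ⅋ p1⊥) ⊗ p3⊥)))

Derivation trace:
[⅋]  ⊢ p3, (p3 ⅋ (((p1 ⅋ p1⊥) ⊗ p3⊥) ⊗ ((p1 ⅋ p1⊥) ⊗ p3⊥)))
  [⊗]  ⊢ p3, p3, (((p1 ⅋ p1⊥) ⊗ p3⊥) ⊗ ((p1 ⅋ p1⊥) ⊗ p3⊥))
    [⊗]  ⊢ p3, ((p1 ⅋ p1⊥) ⊗ p3⊥)
      [⅋]  ⊢ (p1 ⅋ p1⊥)
        [Ax]  ⊢ p1, p1⊥
      [Ax]  ⊢ p3, p3⊥
    [⊗]  ⊢ p3, ((p1 ⅋ p1⊥) ⊗ p3⊥)
      [⅋]  ⊢ (p1 ⅋ p1⊥)
        [Ax]  ⊢ p1, p1⊥
      [Ax]  ⊢ p3, p3⊥

Result: YES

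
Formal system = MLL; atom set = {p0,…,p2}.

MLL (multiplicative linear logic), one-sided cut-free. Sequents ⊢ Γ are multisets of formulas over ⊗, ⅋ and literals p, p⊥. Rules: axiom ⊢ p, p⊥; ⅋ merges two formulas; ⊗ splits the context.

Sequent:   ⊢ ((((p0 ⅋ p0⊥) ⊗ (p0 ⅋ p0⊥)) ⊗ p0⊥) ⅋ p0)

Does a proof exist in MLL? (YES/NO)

Proof tree:
[⅋]  ⊢ ((((p0 ⅋ p0⊥) ⊗ (p0 ⅋ p0⊥)) ⊗ p0⊥) ⅋ p0)
  [⊗]  ⊢ p0, (((p0 ⅋ p0⊥) ⊗ (p0 ⅋ p0⊥)) ⊗ p0⊥)
    [⊗]  ⊢ ((p0 ⅋ p0⊥) ⊗ (p0 ⅋ p0⊥))
      [⅋]  ⊢ (p0 ⅋ p0⊥)
        [Ax]  ⊢ p0, p0⊥
      [⅋]  ⊢ (p0 ⅋ p0⊥)
        [Ax]  ⊢ p0, p0⊥
    [Ax]  ⊢ p0, p0⊥

Result: YES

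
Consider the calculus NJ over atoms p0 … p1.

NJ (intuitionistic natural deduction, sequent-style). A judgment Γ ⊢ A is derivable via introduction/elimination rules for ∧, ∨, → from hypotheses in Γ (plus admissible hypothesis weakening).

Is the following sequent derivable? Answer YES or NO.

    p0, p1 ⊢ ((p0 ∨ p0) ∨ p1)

Derivation trace:
[∨I₁] p0, p1 ⊢ ((p0 ∨ p0) ∨ p1)
  [Wk] p0, p1 ⊢ (p0 ∨ p0)
    [∨I₁] p0 ⊢ (p0 ∨ p0)
      [Ax] p0 ⊢ p0

Result: YES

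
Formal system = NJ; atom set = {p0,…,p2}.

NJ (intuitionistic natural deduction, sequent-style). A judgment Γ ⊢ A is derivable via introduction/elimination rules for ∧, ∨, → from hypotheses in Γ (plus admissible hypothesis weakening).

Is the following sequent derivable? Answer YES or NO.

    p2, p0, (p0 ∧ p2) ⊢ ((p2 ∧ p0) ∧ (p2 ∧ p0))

Derivation trace:
[Wk] p2, p0, (p0 ∧ p2) ⊢ ((p2 ∧ p0) ∧ (p2 ∧ p0))
  [∧I] p2, p0 ⊢ ((p2 ∧ p0) ∧ (p2 ∧ p0))
    [∧I] p2, p0 ⊢ (p2 ∧ p0)
      [Ax] p2 ⊢ p2
      [Ax] p0 ⊢ p0
    [∧I] p2, p0 ⊢ (p2 ∧ p0)
      [Ax] p2 ⊢ p2
      [Ax] p0 ⊢ p0

Result: YES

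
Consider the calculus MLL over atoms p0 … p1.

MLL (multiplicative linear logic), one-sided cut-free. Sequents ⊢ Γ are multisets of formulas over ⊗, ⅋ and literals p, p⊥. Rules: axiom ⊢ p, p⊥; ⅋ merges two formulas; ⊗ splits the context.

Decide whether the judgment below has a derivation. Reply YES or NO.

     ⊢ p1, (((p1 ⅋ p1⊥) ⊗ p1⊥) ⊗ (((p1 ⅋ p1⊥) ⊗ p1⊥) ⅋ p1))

Derivation (root first):
[⊗]  ⊢ p1, (((p1 ⅋ p1⊥) ⊗ p1⊥) ⊗ (((p1 ⅋ p1⊥) ⊗ p1⊥) ⅋ p1))
  [⊗]  ⊢ p1, ((p1 ⅋ p1⊥) ⊗ p1⊥)
    [⅋]  ⊢ (p1 ⅋ p1⊥)
      [Ax]  ⊢ p1, p1⊥
    [Ax]  ⊢ p1, p1⊥
  [⅋]  ⊢ (((p1 ⅋ p1⊥) ⊗ p1⊥) ⅋ p1)
    [⊗]  ⊢ p1, ((p1 ⅋ p1⊥) ⊗ p1⊥)
      [⅋]  ⊢ (p1 ⅋ p1⊥)
        [Ax]  ⊢ p1, p1⊥
      [Ax]  ⊢ p1, p1⊥

Result: YES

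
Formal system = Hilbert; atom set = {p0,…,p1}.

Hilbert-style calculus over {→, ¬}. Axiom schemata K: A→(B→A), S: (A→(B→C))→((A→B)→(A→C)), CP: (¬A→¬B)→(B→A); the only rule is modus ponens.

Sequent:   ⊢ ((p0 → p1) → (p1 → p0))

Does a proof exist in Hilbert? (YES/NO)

Search for a countermodel by truth-table:
  v=00: Γ:[] Δ:[((p0 → p1) → (p1 → p0))=T] refutes=False
  v=01: Γ:[] Δ:[((p0 → p1) → (p1 → p0))=F] refutes=True  ← countermodel

Result: NO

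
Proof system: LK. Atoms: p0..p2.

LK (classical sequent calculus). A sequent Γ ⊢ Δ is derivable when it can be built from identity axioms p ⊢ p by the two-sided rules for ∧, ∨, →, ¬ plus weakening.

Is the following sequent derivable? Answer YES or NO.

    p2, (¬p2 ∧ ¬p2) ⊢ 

Derivation trace:
[∧L] p2, (¬p2 ∧ ¬p2) ⊢ 
  [¬L] p2, ¬p2, ¬p2 ⊢ 
    [¬L] p2, ¬p2 ⊢ p2
      [WR] p2 ⊢ p2, p2
        [Ax] p2 ⊢ p2

Result: YES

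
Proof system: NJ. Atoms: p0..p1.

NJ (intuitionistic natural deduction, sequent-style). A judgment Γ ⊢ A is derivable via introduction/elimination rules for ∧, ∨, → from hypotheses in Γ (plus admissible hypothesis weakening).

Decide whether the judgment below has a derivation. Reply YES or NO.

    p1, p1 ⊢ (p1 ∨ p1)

Derivation (root first):
[∨I₂] p1, p1 ⊢ (p1 ∨ p1)
  [Wk] p1, p1 ⊢ p1
    [Ax] p1 ⊢ p1

Result: YES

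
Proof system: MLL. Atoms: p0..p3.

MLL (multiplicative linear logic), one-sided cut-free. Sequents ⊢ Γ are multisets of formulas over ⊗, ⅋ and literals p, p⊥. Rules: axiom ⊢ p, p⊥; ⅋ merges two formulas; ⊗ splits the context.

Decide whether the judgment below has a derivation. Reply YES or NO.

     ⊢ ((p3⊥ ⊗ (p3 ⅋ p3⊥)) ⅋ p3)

Derivation trace:
[⅋]  ⊢ ((p3⊥ ⊗ (p3 ⅋ p3⊥)) ⅋ p3)
  [⊗]  ⊢ p3, (p3⊥ ⊗ (p3 ⅋ p3⊥))
    [Ax]  ⊢ p3, p3⊥
    [⅋]  ⊢ (p3 ⅋ p3⊥)
      [Ax]  ⊢ p3, p3⊥

Result: YES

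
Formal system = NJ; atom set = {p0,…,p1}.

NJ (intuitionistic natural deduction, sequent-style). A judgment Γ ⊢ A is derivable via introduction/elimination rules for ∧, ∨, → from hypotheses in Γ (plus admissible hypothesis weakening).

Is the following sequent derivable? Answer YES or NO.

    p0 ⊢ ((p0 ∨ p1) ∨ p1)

Derivation trace:
[∨I₁] p0 ⊢ ((p0 ∨ p1) ∨ p1)
  [∨I₁] p0 ⊢ (p0 ∨ p1)
    [Ax] p0 ⊢ p0

Result: YES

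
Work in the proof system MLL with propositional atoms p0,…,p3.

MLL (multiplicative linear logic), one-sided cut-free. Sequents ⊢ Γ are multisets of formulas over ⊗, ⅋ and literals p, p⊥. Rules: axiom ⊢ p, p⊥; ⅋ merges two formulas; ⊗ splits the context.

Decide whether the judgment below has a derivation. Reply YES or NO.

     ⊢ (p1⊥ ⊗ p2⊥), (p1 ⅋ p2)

Derivation trace:
[⅋]  ⊢ (p1⊥ ⊗ p2⊥), (p1 ⅋ p2)
  [⊗]  ⊢ p1, p2, (p1⊥ ⊗ p2⊥)
    [Ax]  ⊢ p1, p1⊥
    [Ax]  ⊢ p2, p2⊥

Result: YES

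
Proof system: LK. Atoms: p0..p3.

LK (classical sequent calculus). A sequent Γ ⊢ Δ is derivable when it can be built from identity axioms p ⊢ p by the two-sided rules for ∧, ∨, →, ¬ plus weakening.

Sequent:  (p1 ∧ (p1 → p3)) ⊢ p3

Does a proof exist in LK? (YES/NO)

Derivation trace:
[∧L] (p1 ∧ (p1 → p3)) ⊢ p3
  [→L] p1, (p1 → p3) ⊢ p3
    [Ax] p1 ⊢ p1
    [Ax] p3 ⊢ p3

Result: YES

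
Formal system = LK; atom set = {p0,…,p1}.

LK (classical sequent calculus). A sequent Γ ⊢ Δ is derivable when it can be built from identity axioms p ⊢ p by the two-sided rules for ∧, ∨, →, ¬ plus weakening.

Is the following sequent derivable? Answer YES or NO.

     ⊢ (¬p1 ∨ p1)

Derivation (root first):
[∨R]  ⊢ (¬p1 ∨ p1)
  [¬R]  ⊢ p1, ¬p1
    [Ax] p1 ⊢ p1

Result: YES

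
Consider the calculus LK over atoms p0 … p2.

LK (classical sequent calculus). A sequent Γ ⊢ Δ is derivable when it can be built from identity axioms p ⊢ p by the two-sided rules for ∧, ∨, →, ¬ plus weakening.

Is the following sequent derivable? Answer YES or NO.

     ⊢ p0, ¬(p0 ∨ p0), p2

Derivation (root first):
[WR]  ⊢ p0, ¬(p0 ∨ p0), p2
  [¬R]  ⊢ p0, ¬(p0 ∨ p0)
    [∨L] (p0 ∨ p0) ⊢ p0
      [Ax] p0 ⊢ p0
      [Ax] p0 ⊢ p0

Result: YES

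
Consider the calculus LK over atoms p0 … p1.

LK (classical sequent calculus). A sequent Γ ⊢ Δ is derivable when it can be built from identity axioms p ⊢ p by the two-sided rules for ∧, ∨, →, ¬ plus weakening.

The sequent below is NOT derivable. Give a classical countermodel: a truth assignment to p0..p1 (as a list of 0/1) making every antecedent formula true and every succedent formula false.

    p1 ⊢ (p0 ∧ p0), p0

Search for a countermodel by truth-table:
  v=00: Γ:[p1=F] Δ:[(p0 ∧ p0)=F, p0=F] refutes=False
  v=01: Γ:[p1=T] Δ:[(p0 ∧ p0)=F, p0=F] refutes=True  ← countermodel

Result: [0, 1]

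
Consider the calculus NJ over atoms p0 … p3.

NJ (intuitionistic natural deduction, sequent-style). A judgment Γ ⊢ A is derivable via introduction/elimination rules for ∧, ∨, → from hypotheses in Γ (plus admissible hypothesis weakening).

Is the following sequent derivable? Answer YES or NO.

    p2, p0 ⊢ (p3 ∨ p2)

Derivation (root first):
[∨I₂] p2, p0 ⊢ (p3 ∨ p2)
  [Wk] p2, p0 ⊢ p2
    [Ax] p2 ⊢ p2

Result: YES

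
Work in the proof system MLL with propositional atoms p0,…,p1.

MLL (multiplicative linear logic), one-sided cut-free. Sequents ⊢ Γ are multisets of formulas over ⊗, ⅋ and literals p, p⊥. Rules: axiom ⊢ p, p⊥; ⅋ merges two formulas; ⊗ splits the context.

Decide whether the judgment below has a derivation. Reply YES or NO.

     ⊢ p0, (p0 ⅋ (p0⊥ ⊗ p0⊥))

Derivation (root first):
[⅋]  ⊢ p0, (p0 ⅋ (p0⊥ ⊗ p0⊥))
  [⊗]  ⊢ p0, p0, (p0⊥ ⊗ p0⊥)
    [Ax]  ⊢ p0, p0⊥
    [Ax]  ⊢ p0, p0⊥

Result: YES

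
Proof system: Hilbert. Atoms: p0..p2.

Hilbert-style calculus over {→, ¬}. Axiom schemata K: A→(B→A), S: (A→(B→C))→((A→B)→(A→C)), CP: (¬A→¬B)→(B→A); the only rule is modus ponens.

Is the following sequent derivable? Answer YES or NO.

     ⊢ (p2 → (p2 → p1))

Truth-table refutation:
  v=000: Γ:[] Δ:[(p2 → (p2 → p1))=T] refutes=False
  v=001: Γ:[] Δ:[(p2 → (p2 → p1))=F] refutes=True  ← countermodel

Result: NO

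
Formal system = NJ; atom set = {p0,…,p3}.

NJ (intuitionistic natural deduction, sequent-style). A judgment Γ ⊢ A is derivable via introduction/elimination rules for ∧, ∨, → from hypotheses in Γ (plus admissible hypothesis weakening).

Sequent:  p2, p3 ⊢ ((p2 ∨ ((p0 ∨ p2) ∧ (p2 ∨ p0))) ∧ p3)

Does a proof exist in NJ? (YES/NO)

Proof tree:
[∧I] p2, p3 ⊢ ((p2 ∨ ((p0 ∨ p2) ∧ (p2 ∨ p0))) ∧ p3)
  [∨I₂] p2 ⊢ (p2 ∨ ((p0 ∨ p2) ∧ (p2 ∨ p0)))
    [∧I] p2 ⊢ ((p0 ∨ p2) ∧ (p2 ∨ p0))
      [∨I₂] p2 ⊢ (p0 ∨ p2)
        [Ax] p2 ⊢ p2
      [∨I₁] p2 ⊢ (p2 ∨ p0)
        [Ax] p2 ⊢ p2
  [Ax] p3 ⊢ p3

Result: YES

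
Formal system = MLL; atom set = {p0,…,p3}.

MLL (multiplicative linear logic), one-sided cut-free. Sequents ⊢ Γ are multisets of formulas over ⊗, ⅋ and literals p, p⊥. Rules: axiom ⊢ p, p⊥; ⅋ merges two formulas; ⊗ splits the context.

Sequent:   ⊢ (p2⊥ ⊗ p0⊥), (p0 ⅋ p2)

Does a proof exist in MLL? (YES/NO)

Proof tree:
[⅋]  ⊢ (p2⊥ ⊗ p0⊥), (p0 ⅋ p2)
  [⊗]  ⊢ p2, p0, (p2⊥ ⊗ p0⊥)
    [Ax]  ⊢ p2, p2⊥
    [Ax]  ⊢ p0, p0⊥

Result: YES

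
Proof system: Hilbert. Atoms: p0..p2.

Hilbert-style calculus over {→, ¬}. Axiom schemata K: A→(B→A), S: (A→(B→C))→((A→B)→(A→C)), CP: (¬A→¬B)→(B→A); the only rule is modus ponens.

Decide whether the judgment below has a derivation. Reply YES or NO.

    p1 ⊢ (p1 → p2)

Truth-table refutation:
  v=000: Γ:[p1=F] Δ:[(p1 → p2)=T] refutes=False
  v=001: Γ:[p1=F] Δ:[(p1 → p2)=T] refutes=False
  v=010: Γ:[p1=T] Δ:[(p1 → p2)=F] refutes=True  ← countermodel

Result: NO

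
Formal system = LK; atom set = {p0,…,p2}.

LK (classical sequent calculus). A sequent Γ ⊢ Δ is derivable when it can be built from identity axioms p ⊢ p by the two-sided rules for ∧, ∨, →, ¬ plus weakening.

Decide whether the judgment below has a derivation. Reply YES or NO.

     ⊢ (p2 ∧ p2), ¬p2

Proof tree:
[¬R]  ⊢ (p2 ∧ p2), ¬p2
  [∧R] p2 ⊢ (p2 ∧ p2)
    [Ax] p2 ⊢ p2
    [Ax] p2 ⊢ p2

Result: YES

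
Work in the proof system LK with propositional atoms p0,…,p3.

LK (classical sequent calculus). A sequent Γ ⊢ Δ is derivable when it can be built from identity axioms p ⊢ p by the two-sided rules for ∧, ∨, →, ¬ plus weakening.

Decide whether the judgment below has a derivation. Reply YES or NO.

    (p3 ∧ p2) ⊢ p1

Truth-table refutation:
  v=0000: Γ:[(p3 ∧ p2)=F] Δ:[p1=F] refutes=False
  v=0001: Γ:[(p3 ∧ p2)=F] Δ:[p1=F] refutes=False
  v=0010: Γ:[(p3 ∧ p2)=F] Δ:[p1=F] refutes=False
  v=0011: Γ:[(p3 ∧ p2)=T] Δ:[p1=F] refutes=True  ← countermodel

Result: NO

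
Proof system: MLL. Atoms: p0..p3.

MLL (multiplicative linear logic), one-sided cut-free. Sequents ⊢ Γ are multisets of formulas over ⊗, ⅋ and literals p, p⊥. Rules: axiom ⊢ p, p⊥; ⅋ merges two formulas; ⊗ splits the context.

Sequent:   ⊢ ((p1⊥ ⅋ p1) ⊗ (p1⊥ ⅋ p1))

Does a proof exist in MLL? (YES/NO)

Derivation (root first):
[⊗]  ⊢ ((p1⊥ ⅋ p1) ⊗ (p1⊥ ⅋ p1))
  [⅋]  ⊢ (p1⊥ ⅋ p1)
    [Ax]  ⊢ p1, p1⊥
  [⅋]  ⊢ (p1⊥ ⅋ p1)
    [Ax]  ⊢ p1, p1⊥

Result: YES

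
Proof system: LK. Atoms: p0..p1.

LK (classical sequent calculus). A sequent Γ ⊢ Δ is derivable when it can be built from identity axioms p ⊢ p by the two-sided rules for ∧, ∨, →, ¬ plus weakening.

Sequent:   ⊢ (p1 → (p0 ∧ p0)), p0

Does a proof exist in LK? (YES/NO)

Search for a countermodel by truth-table:
  v=00: Γ:[] Δ:[(p1 → (p0 ∧ p0))=T, p0=F] refutes=False
  v=01: Γ:[] Δ:[(p1 → (p0 ∧ p0))=F, p0=F] refutes=True  ← countermodel

Result: NO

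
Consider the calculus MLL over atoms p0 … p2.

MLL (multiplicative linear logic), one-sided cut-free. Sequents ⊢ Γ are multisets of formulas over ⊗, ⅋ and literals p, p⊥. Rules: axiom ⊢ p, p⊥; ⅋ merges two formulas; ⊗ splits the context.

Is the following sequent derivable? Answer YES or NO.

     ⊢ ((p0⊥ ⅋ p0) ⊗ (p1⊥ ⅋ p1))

Proof tree:
[⊗]  ⊢ ((p0⊥ ⅋ p0) ⊗ (p1⊥ ⅋ p1))
  [⅋]  ⊢ (p0⊥ ⅋ p0)
    [Ax]  ⊢ p0, p0⊥
  [⅋]  ⊢ (p1⊥ ⅋ p1)
    [Ax]  ⊢ p1, p1⊥

Result: YES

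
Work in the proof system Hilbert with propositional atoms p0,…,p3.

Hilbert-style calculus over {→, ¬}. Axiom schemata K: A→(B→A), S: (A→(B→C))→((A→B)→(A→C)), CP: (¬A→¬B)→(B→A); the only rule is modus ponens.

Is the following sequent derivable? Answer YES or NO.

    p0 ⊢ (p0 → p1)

Enumerate valuations to refute Γ ⊢ Δ:
  v=0000: Γ:[p0=F] Δ:[(p0 → p1)=T] refutes=False
  v=0001: Γ:[p0=F] Δ:[(p0 → p1)=T] refutes=False
  v=0010: Γ:[p0=F] Δ:[(p0 → p1)=T] refutes=False
  v=0011: Γ:[p0=F] Δ:[(p0 → p1)=T] refutes=False
  v=0100: Γ:[p0=F] Δ:[(p0 → p1)=T] refutes=False
  v=0101: Γ:[p0=F] Δ:[(p0 → p1)=T] refutes=False
  v=0110: Γ:[p0=F] Δ:[(p0 → p1)=T] refutes=False
  v=0111: Γ:[p0=F] Δ:[(p0 → p1)=T] refutes=False
  v=1000: Γ:[p0=T] Δ:[(p0 → p1)=F] refutes=True  ← countermodel

Result: NO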